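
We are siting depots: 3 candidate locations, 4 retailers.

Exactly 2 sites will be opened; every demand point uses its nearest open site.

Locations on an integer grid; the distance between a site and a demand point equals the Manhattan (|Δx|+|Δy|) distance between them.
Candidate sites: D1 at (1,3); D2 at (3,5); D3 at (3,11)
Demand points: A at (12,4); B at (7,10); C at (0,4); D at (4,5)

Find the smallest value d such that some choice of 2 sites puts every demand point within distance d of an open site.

10

Open {D1, D2}.
  Farthest demand point is A at distance 10 (to D2); all others are ≤ 10.
With {D2, D3} the worst case is 10.
With {D1, D3} the worst case is 12.
No size-2 selection achieves below 10.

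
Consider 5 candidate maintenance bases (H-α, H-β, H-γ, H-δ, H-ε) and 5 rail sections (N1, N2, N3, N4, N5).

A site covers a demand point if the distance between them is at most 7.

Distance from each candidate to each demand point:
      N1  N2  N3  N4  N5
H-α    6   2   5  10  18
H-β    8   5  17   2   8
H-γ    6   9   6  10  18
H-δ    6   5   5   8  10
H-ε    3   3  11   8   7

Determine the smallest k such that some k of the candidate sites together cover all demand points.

Coverage sets (demand points within 7 of each site):
  H-α: {N1, N2, N3}
  H-β: {N2, N4}
  H-γ: {N1, N3}
  H-δ: {N1, N2, N3}
  H-ε: {N1, N2, N5}
No 2 sites suffice: every size-2 union leaves at least one demand point uncovered.
But {H-α, H-β, H-ε} covers everything, so the minimum is 3.

3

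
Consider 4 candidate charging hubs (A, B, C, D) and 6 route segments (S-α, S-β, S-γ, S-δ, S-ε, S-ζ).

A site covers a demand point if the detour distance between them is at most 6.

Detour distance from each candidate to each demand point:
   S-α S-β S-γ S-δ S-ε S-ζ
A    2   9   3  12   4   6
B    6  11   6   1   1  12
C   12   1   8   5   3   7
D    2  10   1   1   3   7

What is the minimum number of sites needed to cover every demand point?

2

Coverage sets (demand points within 6 of each site):
  A: {S-α, S-γ, S-ε, S-ζ}
  B: {S-α, S-γ, S-δ, S-ε}
  C: {S-β, S-δ, S-ε}
  D: {S-α, S-γ, S-δ, S-ε}
No single site covers all 6 demand points.
But {A, C} covers everything, so the minimum is 2.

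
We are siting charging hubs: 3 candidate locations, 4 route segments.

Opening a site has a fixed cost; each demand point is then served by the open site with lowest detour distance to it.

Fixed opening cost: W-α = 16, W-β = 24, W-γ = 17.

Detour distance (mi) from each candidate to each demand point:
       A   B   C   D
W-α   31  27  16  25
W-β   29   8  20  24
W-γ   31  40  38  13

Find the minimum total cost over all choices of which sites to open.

105

Open {W-β}: assign each demand point to its cheapest open site.
  A→W-β 29, B→W-β 8, C→W-β 20, D→W-β 24
  detour distance 81, fixed 24 → total 105.
Compare {W-β, W-γ}: detour distance 70 + fixed 41 = 111.
Compare {W-α}: detour distance 99 + fixed 16 = 115.
Compare {W-α, W-β}: detour distance 77 + fixed 40 = 117.
All other subsets cost ≥ 111. Minimum total cost: 105.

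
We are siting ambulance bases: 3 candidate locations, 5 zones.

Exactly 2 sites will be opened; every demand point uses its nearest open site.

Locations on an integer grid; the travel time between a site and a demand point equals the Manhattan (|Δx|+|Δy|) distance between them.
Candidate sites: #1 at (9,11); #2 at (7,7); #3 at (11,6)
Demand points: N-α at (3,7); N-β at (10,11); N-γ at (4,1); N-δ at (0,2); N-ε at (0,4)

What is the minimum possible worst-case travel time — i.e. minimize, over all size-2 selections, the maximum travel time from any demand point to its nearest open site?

12

Open {#1, #2}.
  Farthest demand point is N-δ at travel time 12 (to #2); all others are ≤ 12.
With {#2, #3} the worst case is 12.
With {#1, #3} the worst case is 15.
No size-2 selection achieves below 12.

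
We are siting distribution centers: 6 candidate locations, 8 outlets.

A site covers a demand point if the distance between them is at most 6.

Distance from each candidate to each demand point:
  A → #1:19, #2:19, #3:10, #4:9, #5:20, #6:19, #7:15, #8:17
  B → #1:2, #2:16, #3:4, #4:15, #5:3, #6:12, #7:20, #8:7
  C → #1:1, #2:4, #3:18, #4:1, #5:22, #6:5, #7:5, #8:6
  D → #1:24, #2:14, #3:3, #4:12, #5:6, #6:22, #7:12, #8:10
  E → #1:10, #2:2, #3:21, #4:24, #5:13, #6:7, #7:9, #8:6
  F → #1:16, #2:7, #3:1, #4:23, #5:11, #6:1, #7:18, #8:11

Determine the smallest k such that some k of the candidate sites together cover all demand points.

2

Coverage sets (demand points within 6 of each site):
  A: {}
  B: {#1, #3, #5}
  C: {#1, #2, #4, #6, #7, #8}
  D: {#3, #5}
  E: {#2, #8}
  F: {#3, #6}
No single site covers all 8 demand points.
But {B, C} covers everything, so the minimum is 2.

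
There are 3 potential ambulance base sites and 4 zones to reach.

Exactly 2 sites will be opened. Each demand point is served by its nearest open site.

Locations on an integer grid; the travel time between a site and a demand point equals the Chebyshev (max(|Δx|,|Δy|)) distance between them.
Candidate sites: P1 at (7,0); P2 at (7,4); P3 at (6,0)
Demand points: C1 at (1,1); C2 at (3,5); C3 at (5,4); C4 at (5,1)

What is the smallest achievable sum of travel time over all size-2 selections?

Open {P2, P3}.
  C1→P3 5, C2→P2 4, C3→P2 2, C4→P3 1  ⇒ total 12.
Compare {P1, P2}: total 14.
Compare {P1, P3}: total 15.

12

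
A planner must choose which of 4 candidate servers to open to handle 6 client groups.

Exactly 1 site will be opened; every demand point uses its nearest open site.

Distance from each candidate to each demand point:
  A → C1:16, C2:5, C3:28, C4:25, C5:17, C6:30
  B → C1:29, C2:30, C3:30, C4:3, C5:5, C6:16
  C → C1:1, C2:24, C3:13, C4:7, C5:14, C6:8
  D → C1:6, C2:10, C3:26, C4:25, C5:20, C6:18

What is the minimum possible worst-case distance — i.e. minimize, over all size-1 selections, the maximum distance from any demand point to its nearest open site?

24

Open {C}.
  Farthest demand point is C2 at distance 24 (to C); all others are ≤ 24.
With {D} the worst case is 26.
With {A} the worst case is 30.
No size-1 selection achieves below 24.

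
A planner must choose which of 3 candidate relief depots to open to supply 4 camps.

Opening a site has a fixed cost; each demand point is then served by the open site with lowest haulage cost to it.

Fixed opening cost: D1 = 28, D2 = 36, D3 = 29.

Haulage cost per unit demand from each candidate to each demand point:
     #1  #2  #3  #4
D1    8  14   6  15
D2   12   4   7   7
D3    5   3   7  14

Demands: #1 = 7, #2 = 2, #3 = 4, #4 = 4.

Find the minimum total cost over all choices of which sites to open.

154

Open {D3}: assign each demand point to its cheapest open site.
  #1→D3 7×5=35, #2→D3 2×3=6, #3→D3 4×7=28, #4→D3 4×14=56
  haulage cost 125, fixed 29 → total 154.
Compare {D2, D3}: haulage cost 97 + fixed 65 = 162.
Compare {D1, D3}: haulage cost 121 + fixed 57 = 178.
Compare {D1, D2}: haulage cost 116 + fixed 64 = 180.
All other subsets cost ≥ 162. Minimum total cost: 154.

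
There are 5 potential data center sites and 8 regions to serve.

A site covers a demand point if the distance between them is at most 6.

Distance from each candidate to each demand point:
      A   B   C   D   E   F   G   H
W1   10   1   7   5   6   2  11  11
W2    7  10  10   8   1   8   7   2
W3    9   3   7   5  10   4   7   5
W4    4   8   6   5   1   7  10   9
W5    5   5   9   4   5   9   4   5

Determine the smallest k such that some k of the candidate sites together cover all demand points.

Coverage sets (demand points within 6 of each site):
  W1: {B, D, E, F}
  W2: {E, H}
  W3: {B, D, F, H}
  W4: {A, C, D, E}
  W5: {A, B, D, E, G, H}
No 2 sites suffice: every size-2 union leaves at least one demand point uncovered.
But {W1, W4, W5} covers everything, so the minimum is 3.

3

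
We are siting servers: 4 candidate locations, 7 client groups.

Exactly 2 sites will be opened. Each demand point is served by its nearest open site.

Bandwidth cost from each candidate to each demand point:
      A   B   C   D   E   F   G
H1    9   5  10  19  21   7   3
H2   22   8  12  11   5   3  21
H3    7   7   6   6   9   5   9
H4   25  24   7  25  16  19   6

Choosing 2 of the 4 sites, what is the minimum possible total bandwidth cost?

Open {H1, H3}.
  A→H3 7, B→H1 5, C→H3 6, D→H3 6, E→H3 9, F→H3 5, G→H1 3  ⇒ total 41.
Compare {H2, H3}: total 43.
Compare {H1, H2}: total 46.
No size-2 selection does better; minimum is 41.

41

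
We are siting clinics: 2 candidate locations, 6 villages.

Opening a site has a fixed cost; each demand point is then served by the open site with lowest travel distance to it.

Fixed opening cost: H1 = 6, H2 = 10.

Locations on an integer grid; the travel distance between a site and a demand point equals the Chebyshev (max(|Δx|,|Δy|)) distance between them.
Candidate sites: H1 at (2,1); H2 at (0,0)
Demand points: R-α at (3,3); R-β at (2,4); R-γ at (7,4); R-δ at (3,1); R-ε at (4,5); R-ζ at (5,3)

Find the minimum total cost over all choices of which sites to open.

Open {H1}: assign each demand point to its cheapest open site.
  R-α→H1 2, R-β→H1 3, R-γ→H1 5, R-δ→H1 1, R-ε→H1 4, R-ζ→H1 3
  travel distance 18, fixed 6 → total 24.
Compare {H1, H2}: travel distance 18 + fixed 16 = 34.
Compare {H2}: travel distance 27 + fixed 10 = 37.

24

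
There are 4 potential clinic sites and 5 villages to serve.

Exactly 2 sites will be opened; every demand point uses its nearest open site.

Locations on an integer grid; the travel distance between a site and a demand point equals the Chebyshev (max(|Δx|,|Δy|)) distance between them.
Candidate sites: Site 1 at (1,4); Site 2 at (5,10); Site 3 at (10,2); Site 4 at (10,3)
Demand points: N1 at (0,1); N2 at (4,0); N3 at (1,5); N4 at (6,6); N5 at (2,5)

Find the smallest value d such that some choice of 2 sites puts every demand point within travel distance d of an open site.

4

Open {Site 1, Site 2}.
  Farthest demand point is N2 at travel distance 4 (to Site 1); all others are ≤ 4.
With {Site 1, Site 3} the worst case is 4.
With {Site 1, Site 4} the worst case is 4.
No size-2 selection achieves below 4.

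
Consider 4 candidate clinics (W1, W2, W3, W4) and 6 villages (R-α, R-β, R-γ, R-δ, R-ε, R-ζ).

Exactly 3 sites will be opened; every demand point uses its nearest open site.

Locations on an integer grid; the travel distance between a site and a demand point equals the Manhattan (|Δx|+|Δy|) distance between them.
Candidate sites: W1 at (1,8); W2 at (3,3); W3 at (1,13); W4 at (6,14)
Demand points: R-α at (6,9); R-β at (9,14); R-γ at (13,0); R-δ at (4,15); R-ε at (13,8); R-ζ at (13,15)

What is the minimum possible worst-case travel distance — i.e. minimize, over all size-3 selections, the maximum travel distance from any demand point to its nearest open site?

13

Open {W1, W2, W4}.
  Farthest demand point is R-γ at travel distance 13 (to W2); all others are ≤ 13.
With {W2, W3, W4} the worst case is 13.
With {W1, W2, W3} the worst case is 14.
No size-3 selection achieves below 13.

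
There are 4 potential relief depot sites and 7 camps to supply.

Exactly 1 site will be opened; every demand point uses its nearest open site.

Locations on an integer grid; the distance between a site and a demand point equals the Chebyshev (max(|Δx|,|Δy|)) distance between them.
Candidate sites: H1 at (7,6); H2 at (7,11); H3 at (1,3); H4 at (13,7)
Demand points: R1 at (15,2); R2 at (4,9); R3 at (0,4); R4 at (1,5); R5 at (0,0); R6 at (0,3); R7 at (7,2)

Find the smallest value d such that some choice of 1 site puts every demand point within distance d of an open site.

Open {H1}.
  Farthest demand point is R1 at distance 8 (to H1); all others are ≤ 8.
With {H2} the worst case is 11.
With {H4} the worst case is 13.
No size-1 selection achieves below 8.

8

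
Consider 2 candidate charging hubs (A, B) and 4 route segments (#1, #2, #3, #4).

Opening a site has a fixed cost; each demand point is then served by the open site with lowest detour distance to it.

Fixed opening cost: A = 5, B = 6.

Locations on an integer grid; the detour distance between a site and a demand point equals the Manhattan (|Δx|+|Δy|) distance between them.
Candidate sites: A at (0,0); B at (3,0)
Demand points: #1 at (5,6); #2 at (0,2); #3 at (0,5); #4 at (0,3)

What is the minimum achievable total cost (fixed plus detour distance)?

Open {A}: assign each demand point to its cheapest open site.
  #1→A 11, #2→A 2, #3→A 5, #4→A 3
  detour distance 21, fixed 5 → total 26.
Compare {A, B}: detour distance 18 + fixed 11 = 29.
Compare {B}: detour distance 27 + fixed 6 = 33.

26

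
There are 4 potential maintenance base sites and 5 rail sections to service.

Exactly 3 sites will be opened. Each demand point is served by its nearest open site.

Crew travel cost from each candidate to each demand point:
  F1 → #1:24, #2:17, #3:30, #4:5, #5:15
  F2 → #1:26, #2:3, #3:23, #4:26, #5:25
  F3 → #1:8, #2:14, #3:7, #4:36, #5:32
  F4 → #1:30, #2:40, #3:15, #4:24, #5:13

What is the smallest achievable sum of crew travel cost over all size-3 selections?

Open {F1, F2, F3}.
  #1→F3 8, #2→F2 3, #3→F3 7, #4→F1 5, #5→F1 15  ⇒ total 38.
Compare {F1, F3, F4}: total 47.
Compare {F2, F3, F4}: total 55.
No size-3 selection does better; minimum is 38.

38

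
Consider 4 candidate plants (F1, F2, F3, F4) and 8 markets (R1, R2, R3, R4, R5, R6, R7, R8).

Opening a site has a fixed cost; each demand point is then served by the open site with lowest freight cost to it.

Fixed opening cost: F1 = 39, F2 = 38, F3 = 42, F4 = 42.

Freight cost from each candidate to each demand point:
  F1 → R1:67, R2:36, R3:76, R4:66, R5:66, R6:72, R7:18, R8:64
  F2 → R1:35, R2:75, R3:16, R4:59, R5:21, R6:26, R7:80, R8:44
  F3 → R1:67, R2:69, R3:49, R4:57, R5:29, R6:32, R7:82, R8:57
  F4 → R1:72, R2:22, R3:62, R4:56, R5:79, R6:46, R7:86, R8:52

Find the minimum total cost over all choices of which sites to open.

332

Open {F1, F2}: assign each demand point to its cheapest open site.
  R1→F2 35, R2→F1 36, R3→F2 16, R4→F2 59, R5→F2 21, R6→F2 26, R7→F1 18, R8→F2 44
  freight cost 255, fixed 77 → total 332.
Compare {F1, F2, F4}: freight cost 238 + fixed 119 = 357.
Compare {F1, F2, F3}: freight cost 253 + fixed 119 = 372.
Compare {F2, F4}: freight cost 300 + fixed 80 = 380.
All other subsets cost ≥ 357. Minimum total cost: 332.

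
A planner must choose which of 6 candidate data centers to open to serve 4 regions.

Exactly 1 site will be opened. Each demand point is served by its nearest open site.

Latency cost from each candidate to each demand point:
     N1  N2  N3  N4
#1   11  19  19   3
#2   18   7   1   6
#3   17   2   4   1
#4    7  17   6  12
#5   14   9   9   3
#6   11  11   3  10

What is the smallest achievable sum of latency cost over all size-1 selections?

24

Open {#3}.
  N1→#3 17, N2→#3 2, N3→#3 4, N4→#3 1  ⇒ total 24.
Compare {#2}: total 32.
Compare {#5}: total 35.
No size-1 selection does better; minimum is 24.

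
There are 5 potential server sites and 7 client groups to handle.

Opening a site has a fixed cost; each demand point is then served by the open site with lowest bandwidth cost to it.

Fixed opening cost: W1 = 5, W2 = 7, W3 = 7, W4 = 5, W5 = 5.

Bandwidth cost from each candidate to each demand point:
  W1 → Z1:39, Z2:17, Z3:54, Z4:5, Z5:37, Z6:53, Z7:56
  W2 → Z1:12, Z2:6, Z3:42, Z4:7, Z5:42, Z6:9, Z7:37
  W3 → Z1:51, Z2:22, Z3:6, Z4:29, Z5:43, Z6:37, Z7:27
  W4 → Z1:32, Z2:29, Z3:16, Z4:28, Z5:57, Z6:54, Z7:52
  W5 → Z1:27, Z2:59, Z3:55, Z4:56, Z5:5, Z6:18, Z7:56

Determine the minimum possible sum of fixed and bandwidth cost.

91

Open {W2, W3, W5}: assign each demand point to its cheapest open site.
  Z1→W2 12, Z2→W2 6, Z3→W3 6, Z4→W2 7, Z5→W5 5, Z6→W2 9, Z7→W3 27
  bandwidth cost 72, fixed 19 → total 91.
Compare {W1, W2, W3, W5}: bandwidth cost 70 + fixed 24 = 94.
Compare {W2, W3, W4, W5}: bandwidth cost 72 + fixed 24 = 96.
Compare {W1, W2, W3, W4, W5}: bandwidth cost 70 + fixed 29 = 99.
All other subsets cost ≥ 94. Minimum total cost: 91.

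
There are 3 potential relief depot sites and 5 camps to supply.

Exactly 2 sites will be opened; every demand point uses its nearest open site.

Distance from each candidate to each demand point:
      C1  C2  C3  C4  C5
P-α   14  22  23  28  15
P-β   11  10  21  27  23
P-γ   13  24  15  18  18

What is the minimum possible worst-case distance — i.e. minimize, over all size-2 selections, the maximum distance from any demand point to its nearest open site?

Open {P-β, P-γ}.
  Farthest demand point is C4 at distance 18 (to P-γ); all others are ≤ 18.
With {P-α, P-γ} the worst case is 22.
With {P-α, P-β} the worst case is 27.
No size-2 selection achieves below 18.

18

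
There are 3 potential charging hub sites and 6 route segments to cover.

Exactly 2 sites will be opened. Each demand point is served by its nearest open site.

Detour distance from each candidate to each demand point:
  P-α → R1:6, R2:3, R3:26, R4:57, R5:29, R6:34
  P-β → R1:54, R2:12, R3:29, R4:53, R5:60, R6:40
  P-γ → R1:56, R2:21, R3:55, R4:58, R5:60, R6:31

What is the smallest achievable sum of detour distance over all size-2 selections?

151

Open {P-α, P-β}.
  R1→P-α 6, R2→P-α 3, R3→P-α 26, R4→P-β 53, R5→P-α 29, R6→P-α 34  ⇒ total 151.
Compare {P-α, P-γ}: total 152.
Compare {P-β, P-γ}: total 239.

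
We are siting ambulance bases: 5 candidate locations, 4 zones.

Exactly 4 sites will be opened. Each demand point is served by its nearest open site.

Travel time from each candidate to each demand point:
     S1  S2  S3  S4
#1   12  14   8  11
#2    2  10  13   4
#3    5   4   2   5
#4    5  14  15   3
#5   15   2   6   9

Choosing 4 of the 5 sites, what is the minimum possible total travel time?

Open {#2, #3, #4, #5}.
  S1→#2 2, S2→#5 2, S3→#3 2, S4→#4 3  ⇒ total 9.
Compare {#1, #2, #3, #5}: total 10.
Compare {#1, #2, #3, #4}: total 11.
No size-4 selection does better; minimum is 9.

9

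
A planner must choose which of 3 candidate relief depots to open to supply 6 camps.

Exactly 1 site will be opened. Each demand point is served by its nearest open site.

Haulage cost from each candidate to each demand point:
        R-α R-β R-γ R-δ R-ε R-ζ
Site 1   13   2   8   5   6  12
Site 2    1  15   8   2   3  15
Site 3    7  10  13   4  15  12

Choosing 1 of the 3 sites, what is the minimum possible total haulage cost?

44

Open {Site 2}.
  R-α→Site 2 1, R-β→Site 2 15, R-γ→Site 2 8, R-δ→Site 2 2, R-ε→Site 2 3, R-ζ→Site 2 15  ⇒ total 44.
Compare {Site 1}: total 46.
Compare {Site 3}: total 61.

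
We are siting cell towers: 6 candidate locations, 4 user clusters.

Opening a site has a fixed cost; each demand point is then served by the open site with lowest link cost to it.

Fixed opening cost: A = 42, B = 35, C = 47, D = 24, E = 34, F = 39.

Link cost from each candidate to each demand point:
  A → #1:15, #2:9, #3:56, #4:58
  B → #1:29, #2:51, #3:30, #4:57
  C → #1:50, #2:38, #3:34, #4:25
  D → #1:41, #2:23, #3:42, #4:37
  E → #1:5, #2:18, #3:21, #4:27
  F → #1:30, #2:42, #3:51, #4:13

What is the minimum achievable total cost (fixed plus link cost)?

105

Open {E}: assign each demand point to its cheapest open site.
  #1→E 5, #2→E 18, #3→E 21, #4→E 27
  link cost 71, fixed 34 → total 105.
Compare {D, E}: link cost 71 + fixed 58 = 129.
Compare {E, F}: link cost 57 + fixed 73 = 130.
Compare {A, E}: link cost 62 + fixed 76 = 138.
All other subsets cost ≥ 129. Minimum total cost: 105.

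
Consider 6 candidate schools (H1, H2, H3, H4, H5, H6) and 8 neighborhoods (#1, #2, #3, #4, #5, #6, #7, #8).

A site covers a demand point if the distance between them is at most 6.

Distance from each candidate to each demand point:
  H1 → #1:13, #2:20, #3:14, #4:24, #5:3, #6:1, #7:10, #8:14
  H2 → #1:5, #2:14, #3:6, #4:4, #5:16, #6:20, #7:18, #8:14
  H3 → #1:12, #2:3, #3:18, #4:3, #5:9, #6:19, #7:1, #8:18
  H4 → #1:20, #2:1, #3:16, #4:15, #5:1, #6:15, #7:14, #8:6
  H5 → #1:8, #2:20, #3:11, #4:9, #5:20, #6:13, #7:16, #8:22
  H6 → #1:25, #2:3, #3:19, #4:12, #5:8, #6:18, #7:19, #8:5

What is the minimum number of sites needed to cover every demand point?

4

Coverage sets (demand points within 6 of each site):
  H1: {#5, #6}
  H2: {#1, #3, #4}
  H3: {#2, #4, #7}
  H4: {#2, #5, #8}
  H5: {}
  H6: {#2, #8}
No 3 sites suffice: every size-3 union leaves at least one demand point uncovered.
But {H1, H2, H3, H4} covers everything, so the minimum is 4.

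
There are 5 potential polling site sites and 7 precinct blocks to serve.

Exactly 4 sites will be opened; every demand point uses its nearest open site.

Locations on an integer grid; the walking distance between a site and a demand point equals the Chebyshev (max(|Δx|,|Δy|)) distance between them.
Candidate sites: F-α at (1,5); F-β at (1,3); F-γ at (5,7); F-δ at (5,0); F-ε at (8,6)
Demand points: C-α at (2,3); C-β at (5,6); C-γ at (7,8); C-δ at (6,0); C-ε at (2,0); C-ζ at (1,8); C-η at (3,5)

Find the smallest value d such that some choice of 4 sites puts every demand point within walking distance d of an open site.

3

Open {F-α, F-β, F-γ, F-δ}.
  Farthest demand point is C-ε at walking distance 3 (to F-β); all others are ≤ 3.
With {F-α, F-β, F-δ, F-ε} the worst case is 3.
With {F-α, F-γ, F-δ, F-ε} the worst case is 3.
No size-4 selection achieves below 3.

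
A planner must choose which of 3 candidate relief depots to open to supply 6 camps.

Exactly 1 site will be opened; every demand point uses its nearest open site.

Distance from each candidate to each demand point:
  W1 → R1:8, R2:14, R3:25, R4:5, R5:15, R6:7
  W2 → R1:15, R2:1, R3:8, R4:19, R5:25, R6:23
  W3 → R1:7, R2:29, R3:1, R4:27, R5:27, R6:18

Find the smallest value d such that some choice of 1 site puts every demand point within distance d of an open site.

Open {W1}.
  Farthest demand point is R3 at distance 25 (to W1); all others are ≤ 25.
With {W2} the worst case is 25.
With {W3} the worst case is 29.
No size-1 selection achieves below 25.

25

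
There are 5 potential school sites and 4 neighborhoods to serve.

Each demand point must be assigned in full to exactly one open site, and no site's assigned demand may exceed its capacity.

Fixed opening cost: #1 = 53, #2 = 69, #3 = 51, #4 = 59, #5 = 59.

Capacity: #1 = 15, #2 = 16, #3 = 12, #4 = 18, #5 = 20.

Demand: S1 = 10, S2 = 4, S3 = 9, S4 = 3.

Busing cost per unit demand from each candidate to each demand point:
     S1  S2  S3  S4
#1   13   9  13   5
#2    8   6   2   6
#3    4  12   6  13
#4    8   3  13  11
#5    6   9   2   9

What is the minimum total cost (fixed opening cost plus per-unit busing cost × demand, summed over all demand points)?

220

Open {#2, #3}; cheapest assignment that respects the capacities:
  #2 (cap 16, load 16): S2, S3, S4 — cost 4×6 + 9×2 + 3×6 = 60
  #3 (cap 12, load 10): S1 — cost 10×4 = 40
  Shipping 100, fixed 120 → total 220.
  Any other capacity-feasible assignment to {#2, #3} ships for at least 100.
Compare {#3, #5}: its best feasible assignment gives total 231.
Compare {#1, #5}: its best feasible assignment gives total 241.
Every other set of open sites that can feasibly serve all demand totals ≥ 231 even under its best assignment. Minimum: 220.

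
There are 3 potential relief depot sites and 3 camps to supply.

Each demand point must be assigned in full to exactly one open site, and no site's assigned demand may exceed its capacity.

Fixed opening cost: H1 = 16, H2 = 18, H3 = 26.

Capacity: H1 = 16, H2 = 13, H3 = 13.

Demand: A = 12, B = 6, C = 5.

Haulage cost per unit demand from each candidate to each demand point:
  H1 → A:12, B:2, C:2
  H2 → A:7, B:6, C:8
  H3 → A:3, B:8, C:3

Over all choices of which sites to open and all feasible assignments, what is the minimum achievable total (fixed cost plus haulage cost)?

Open {H1, H3}; cheapest assignment that respects the capacities:
  H1 (cap 16, load 11): B, C — cost 6×2 + 5×2 = 22
  H3 (cap 13, load 12): A — cost 12×3 = 36
  Shipping 58, fixed 42 → total 100.
  Any other capacity-feasible assignment to {H1, H3} ships for at least 58.
Compare {H1, H2, H3}: its best feasible assignment gives total 118.
Compare {H1, H2}: its best feasible assignment gives total 140.
Every other set of open sites that can feasibly serve all demand totals ≥ 118 even under its best assignment. Minimum: 100.

100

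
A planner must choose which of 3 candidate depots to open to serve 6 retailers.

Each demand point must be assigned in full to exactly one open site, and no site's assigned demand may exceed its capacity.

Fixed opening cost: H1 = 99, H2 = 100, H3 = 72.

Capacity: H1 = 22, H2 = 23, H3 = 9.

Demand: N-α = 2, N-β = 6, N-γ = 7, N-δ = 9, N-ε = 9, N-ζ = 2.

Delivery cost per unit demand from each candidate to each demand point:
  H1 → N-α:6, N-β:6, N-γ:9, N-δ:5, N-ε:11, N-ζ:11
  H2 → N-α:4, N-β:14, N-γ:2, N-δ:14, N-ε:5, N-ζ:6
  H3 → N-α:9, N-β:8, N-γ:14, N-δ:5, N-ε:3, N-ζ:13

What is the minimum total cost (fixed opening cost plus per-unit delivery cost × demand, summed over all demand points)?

359

Open {H1, H2}; cheapest assignment that respects the capacities:
  H1 (cap 22, load 15): N-β, N-δ — cost 6×6 + 9×5 = 81
  H2 (cap 23, load 20): N-α, N-γ, N-ε, N-ζ — cost 2×4 + 7×2 + 9×5 + 2×6 = 79
  Shipping 160, fixed 199 → total 359.
  Any other capacity-feasible assignment to {H1, H2} ships for at least 160.
Compare {H1, H2, H3}: its best feasible assignment gives total 413.
Every other set of open sites that can feasibly serve all demand totals ≥ 413 even under its best assignment. Minimum: 359.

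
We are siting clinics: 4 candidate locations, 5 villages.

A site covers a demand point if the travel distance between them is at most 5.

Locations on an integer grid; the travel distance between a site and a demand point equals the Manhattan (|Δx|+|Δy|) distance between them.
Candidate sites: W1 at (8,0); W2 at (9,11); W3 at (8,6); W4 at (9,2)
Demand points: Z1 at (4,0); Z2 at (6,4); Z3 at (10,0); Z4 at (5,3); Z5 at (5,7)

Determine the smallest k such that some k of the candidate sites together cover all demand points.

Coverage sets (demand points within 5 of each site):
  W1: {Z1, Z3}
  W2: {}
  W3: {Z2, Z5}
  W4: {Z2, Z3, Z4}
No 2 sites suffice: every size-2 union leaves at least one demand point uncovered.
But {W1, W3, W4} covers everything, so the minimum is 3.

3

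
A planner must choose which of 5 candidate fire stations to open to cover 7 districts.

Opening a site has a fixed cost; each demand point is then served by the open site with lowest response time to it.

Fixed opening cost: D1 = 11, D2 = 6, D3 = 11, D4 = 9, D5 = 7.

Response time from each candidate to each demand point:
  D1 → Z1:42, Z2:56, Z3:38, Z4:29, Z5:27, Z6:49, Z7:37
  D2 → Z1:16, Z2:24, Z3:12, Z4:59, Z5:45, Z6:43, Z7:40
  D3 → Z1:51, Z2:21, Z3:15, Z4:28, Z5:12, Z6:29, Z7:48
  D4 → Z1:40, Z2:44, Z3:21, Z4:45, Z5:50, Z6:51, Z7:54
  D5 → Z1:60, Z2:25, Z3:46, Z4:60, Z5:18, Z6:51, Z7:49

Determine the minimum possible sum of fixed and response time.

175

Open {D2, D3}: assign each demand point to its cheapest open site.
  Z1→D2 16, Z2→D3 21, Z3→D2 12, Z4→D3 28, Z5→D3 12, Z6→D3 29, Z7→D2 40
  response time 158, fixed 17 → total 175.
Compare {D2, D3, D5}: response time 158 + fixed 24 = 182.
Compare {D1, D2, D3}: response time 155 + fixed 28 = 183.
Compare {D2, D3, D4}: response time 158 + fixed 26 = 184.
All other subsets cost ≥ 182. Minimum total cost: 175.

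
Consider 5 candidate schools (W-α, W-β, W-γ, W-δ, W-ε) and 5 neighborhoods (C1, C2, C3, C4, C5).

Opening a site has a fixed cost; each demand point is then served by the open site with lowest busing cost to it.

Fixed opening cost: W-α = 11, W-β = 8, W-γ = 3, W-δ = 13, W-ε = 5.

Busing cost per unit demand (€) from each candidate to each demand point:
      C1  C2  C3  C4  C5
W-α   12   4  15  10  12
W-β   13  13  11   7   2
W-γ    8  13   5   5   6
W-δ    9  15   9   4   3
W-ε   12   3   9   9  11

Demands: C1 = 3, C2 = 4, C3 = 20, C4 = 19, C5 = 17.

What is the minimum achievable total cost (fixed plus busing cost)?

275

Open {W-β, W-γ, W-δ, W-ε}: assign each demand point to its cheapest open site.
  C1→W-γ 3×8=24, C2→W-ε 4×3=12, C3→W-γ 20×5=100, C4→W-δ 19×4=76, C5→W-β 17×2=34
  busing cost 246, fixed 29 → total 275.
Compare {W-β, W-γ, W-ε}: busing cost 265 + fixed 16 = 281.
Compare {W-γ, W-δ, W-ε}: busing cost 263 + fixed 21 = 284.
Compare {W-α, W-β, W-γ, W-δ}: busing cost 250 + fixed 35 = 285.
All other subsets cost ≥ 281. Minimum total cost: 275.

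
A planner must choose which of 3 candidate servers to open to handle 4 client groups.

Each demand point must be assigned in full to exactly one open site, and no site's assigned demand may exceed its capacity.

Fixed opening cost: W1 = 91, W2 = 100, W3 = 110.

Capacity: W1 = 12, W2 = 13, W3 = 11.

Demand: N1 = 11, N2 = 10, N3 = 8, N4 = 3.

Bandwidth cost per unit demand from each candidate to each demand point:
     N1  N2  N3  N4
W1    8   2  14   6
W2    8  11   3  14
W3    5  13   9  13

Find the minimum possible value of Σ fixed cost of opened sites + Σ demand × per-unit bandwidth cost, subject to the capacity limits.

442

Open {W1, W2, W3}; cheapest assignment that respects the capacities:
  W1 (cap 12, load 10): N2 — cost 10×2 = 20
  W2 (cap 13, load 11): N3, N4 — cost 8×3 + 3×14 = 66
  W3 (cap 11, load 11): N1 — cost 11×5 = 55
  Shipping 141, fixed 301 → total 442.
  Any other capacity-feasible assignment to {W1, W2, W3} ships for at least 141.
Total demand is 32 and no other set of sites has combined capacity ≥ 32, so {W1, W2, W3} is the only feasible choice of open sites. Minimum: 442.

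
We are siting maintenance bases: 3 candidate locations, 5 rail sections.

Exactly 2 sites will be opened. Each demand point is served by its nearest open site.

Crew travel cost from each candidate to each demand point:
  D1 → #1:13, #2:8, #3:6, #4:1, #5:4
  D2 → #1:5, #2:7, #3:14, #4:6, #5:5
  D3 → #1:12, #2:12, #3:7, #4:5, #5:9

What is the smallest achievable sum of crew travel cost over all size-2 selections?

Open {D1, D2}.
  #1→D2 5, #2→D2 7, #3→D1 6, #4→D1 1, #5→D1 4  ⇒ total 23.
Compare {D2, D3}: total 29.
Compare {D1, D3}: total 31.

23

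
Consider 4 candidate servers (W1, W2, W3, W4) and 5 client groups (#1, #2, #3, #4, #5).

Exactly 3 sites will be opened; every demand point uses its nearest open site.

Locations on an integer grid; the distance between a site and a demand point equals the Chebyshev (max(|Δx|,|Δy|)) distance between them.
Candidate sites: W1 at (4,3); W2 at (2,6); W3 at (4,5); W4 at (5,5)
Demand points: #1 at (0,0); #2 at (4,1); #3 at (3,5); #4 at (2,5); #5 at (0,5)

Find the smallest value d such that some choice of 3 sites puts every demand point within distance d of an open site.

Open {W1, W2, W3}.
  Farthest demand point is #1 at distance 4 (to W1); all others are ≤ 4.
With {W1, W2, W4} the worst case is 4.
With {W1, W3, W4} the worst case is 4.
No size-3 selection achieves below 4.

4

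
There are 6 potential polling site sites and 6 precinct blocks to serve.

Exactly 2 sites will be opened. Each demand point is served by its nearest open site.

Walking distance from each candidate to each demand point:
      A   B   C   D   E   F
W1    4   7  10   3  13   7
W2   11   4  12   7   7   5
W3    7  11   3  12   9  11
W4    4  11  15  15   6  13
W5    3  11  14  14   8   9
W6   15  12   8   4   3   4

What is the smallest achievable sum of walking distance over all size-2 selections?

Open {W1, W6}.
  A→W1 4, B→W1 7, C→W6 8, D→W1 3, E→W6 3, F→W6 4  ⇒ total 29.
Compare {W3, W6}: total 32.
Compare {W1, W2}: total 33.
No size-2 selection does better; minimum is 29.

29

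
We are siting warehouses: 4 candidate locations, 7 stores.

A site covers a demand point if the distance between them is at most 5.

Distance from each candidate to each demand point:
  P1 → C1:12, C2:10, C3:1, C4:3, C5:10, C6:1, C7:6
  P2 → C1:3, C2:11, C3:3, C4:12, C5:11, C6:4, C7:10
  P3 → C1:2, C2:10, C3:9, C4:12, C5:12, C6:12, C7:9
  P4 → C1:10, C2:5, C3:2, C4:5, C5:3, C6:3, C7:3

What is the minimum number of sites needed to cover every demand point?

2

Coverage sets (demand points within 5 of each site):
  P1: {C3, C4, C6}
  P2: {C1, C3, C6}
  P3: {C1}
  P4: {C2, C3, C4, C5, C6, C7}
No single site covers all 7 demand points.
But {P2, P4} covers everything, so the minimum is 2.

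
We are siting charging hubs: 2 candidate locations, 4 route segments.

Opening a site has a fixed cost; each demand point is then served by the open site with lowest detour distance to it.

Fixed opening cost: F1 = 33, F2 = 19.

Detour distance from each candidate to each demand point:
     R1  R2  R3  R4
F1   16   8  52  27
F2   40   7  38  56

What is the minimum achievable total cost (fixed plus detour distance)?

136

Open {F1}: assign each demand point to its cheapest open site.
  R1→F1 16, R2→F1 8, R3→F1 52, R4→F1 27
  detour distance 103, fixed 33 → total 136.
Compare {F1, F2}: detour distance 88 + fixed 52 = 140.
Compare {F2}: detour distance 141 + fixed 19 = 160.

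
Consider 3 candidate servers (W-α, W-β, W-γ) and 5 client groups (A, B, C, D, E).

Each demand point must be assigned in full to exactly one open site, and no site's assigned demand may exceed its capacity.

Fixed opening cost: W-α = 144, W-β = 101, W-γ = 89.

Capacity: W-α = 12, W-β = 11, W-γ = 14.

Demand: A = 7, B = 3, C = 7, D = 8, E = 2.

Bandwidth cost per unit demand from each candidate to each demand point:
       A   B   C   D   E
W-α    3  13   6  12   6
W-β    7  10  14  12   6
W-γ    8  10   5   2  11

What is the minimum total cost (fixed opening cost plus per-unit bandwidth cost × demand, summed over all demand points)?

Open {W-α, W-β, W-γ}; cheapest assignment that respects the capacities:
  W-α (cap 12, load 9): C, E — cost 7×6 + 2×6 = 54
  W-β (cap 11, load 10): A, B — cost 7×7 + 3×10 = 79
  W-γ (cap 14, load 8): D — cost 8×2 = 16
  Shipping 149, fixed 334 → total 483.
  Any other capacity-feasible assignment to {W-α, W-β, W-γ} ships for at least 149.
Total demand is 27 and no other set of sites has combined capacity ≥ 27, so {W-α, W-β, W-γ} is the only feasible choice of open sites. Minimum: 483.

483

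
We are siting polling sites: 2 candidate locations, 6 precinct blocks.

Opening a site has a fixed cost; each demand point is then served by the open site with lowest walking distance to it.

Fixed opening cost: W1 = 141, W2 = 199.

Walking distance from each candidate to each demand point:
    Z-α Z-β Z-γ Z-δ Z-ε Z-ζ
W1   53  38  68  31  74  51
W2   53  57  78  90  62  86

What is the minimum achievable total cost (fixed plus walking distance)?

Open {W1}: assign each demand point to its cheapest open site.
  Z-α→W1 53, Z-β→W1 38, Z-γ→W1 68, Z-δ→W1 31, Z-ε→W1 74, Z-ζ→W1 51
  walking distance 315, fixed 141 → total 456.
Compare {W2}: walking distance 426 + fixed 199 = 625.
Compare {W1, W2}: walking distance 303 + fixed 340 = 643.

456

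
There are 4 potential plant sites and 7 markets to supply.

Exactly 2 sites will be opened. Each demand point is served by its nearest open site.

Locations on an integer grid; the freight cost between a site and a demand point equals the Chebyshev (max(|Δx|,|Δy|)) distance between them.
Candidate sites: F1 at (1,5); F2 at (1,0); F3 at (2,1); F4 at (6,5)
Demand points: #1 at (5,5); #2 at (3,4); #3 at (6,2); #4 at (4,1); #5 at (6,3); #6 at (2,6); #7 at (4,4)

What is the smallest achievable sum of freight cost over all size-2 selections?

Open {F1, F4}.
  #1→F4 1, #2→F1 2, #3→F4 3, #4→F1 4, #5→F4 2, #6→F1 1, #7→F4 2  ⇒ total 15.
Compare {F3, F4}: total 17.
Compare {F2, F4}: total 18.
No size-2 selection does better; minimum is 15.

15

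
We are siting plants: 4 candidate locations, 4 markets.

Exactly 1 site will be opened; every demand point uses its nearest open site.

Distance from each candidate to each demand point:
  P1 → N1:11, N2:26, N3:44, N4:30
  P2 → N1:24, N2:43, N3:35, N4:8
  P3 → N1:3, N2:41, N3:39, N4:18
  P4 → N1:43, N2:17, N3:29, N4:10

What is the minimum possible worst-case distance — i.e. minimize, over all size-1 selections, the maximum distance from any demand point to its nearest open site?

Open {P3}.
  Farthest demand point is N2 at distance 41 (to P3); all others are ≤ 41.
With {P2} the worst case is 43.
With {P4} the worst case is 43.
No size-1 selection achieves below 41.

41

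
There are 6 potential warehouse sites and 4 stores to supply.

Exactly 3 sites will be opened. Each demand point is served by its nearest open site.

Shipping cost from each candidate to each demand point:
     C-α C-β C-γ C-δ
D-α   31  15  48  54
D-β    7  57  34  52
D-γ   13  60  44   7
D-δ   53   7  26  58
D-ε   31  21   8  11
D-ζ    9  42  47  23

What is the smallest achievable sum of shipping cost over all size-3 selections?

Open {D-β, D-δ, D-ε}.
  C-α→D-β 7, C-β→D-δ 7, C-γ→D-ε 8, C-δ→D-ε 11  ⇒ total 33.
Compare {D-γ, D-δ, D-ε}: total 35.
Compare {D-δ, D-ε, D-ζ}: total 35.
No size-3 selection does better; minimum is 33.

33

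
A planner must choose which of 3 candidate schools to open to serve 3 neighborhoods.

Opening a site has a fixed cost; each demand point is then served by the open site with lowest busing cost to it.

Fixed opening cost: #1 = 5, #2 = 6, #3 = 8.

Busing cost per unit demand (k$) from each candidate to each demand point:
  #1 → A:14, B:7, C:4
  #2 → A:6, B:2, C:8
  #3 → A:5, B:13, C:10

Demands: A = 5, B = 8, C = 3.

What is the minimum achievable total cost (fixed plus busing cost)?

Open {#1, #2}: assign each demand point to its cheapest open site.
  A→#2 5×6=30, B→#2 8×2=16, C→#1 3×4=12
  busing cost 58, fixed 11 → total 69.
Compare {#1, #2, #3}: busing cost 53 + fixed 19 = 72.
Compare {#2}: busing cost 70 + fixed 6 = 76.
Compare {#2, #3}: busing cost 65 + fixed 14 = 79.
All other subsets cost ≥ 72. Minimum total cost: 69.

69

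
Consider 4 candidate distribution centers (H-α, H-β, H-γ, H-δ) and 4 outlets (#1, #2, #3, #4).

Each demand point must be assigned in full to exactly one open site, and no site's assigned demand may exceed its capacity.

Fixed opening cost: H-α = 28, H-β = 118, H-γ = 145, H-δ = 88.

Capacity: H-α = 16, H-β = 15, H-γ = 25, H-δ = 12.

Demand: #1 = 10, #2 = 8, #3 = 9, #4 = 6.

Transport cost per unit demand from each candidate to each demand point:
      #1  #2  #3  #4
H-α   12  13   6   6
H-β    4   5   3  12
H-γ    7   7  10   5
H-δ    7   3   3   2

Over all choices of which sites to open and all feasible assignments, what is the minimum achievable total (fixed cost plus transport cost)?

Open {H-α, H-γ}; cheapest assignment that respects the capacities:
  H-α (cap 16, load 9): #3 — cost 9×6 = 54
  H-γ (cap 25, load 24): #1, #2, #4 — cost 10×7 + 8×7 + 6×5 = 156
  Shipping 210, fixed 173 → total 383.
  Any other capacity-feasible assignment to {H-α, H-γ} ships for at least 210.
Compare {H-α, H-β, H-δ}: its best feasible assignment gives total 388.
Compare {H-γ, H-δ}: its best feasible assignment gives total 416.
Every other set of open sites that can feasibly serve all demand totals ≥ 388 even under its best assignment. Minimum: 383.

383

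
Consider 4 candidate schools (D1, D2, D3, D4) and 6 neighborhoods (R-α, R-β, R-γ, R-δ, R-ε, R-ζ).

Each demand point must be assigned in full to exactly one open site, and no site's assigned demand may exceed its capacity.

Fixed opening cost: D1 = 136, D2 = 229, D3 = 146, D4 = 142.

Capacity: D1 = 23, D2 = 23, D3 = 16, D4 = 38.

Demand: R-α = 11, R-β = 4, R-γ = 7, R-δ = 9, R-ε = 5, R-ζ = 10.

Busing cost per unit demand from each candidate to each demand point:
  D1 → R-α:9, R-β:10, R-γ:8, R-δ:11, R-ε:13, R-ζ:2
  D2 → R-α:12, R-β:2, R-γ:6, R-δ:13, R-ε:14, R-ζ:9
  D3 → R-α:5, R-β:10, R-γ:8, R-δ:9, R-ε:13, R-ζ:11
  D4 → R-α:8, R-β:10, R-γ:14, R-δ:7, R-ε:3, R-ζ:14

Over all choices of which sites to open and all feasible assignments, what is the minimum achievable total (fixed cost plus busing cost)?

Open {D1, D4}; cheapest assignment that respects the capacities:
  D1 (cap 23, load 21): R-β, R-γ, R-ζ — cost 4×10 + 7×8 + 10×2 = 116
  D4 (cap 38, load 25): R-α, R-δ, R-ε — cost 11×8 + 9×7 + 5×3 = 166
  Shipping 282, fixed 278 → total 560.
  Any other capacity-feasible assignment to {D1, D4} ships for at least 282.
Compare {D1, D3, D4}: its best feasible assignment gives total 673.
Compare {D2, D4}: its best feasible assignment gives total 677.
Every other set of open sites that can feasibly serve all demand totals ≥ 673 even under its best assignment. Minimum: 560.

560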